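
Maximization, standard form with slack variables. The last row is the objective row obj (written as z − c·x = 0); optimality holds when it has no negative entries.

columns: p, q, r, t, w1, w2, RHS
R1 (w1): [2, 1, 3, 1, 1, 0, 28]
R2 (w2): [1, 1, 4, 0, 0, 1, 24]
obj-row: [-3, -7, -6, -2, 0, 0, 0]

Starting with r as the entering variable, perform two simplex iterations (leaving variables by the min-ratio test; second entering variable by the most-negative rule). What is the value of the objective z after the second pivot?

Ratio test on column r — row 1: 28/3 = 28/3; row 2: 24/4 = 6. Minimum is 6 at row 2 (w2 leaves); pivot element 4.
Pivot on row 2; the obj-row RHS becomes 0 − (-6)·6 = 36.
Next entering variable (most negative obj-row entry -11/2): q.
Ratio test on column q — row 1: 10/(1/4) = 40; row 2: 6/(1/4) = 24. Minimum is 24 at row 2 (r leaves); pivot element 1/4.
After the second pivot the obj-row RHS is 36 − (-11/2)·24 = 168.

168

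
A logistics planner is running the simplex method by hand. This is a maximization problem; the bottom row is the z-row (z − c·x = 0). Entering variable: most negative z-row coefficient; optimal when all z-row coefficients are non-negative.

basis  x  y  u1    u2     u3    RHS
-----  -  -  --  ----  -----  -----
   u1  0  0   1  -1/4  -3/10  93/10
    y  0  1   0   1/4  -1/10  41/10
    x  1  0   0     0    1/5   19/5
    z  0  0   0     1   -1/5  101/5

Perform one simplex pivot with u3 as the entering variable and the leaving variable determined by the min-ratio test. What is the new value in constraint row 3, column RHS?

19

Ratio test on column u3 — row 1: entry -3/10 ≤ 0; row 2: entry -1/10 ≤ 0; row 3: (19/5)/(1/5) = 19. Minimum is 19 at row 3 (x leaves); pivot element 1/5.
Divide row 3 by 1/5; eliminate column u3 from the other rows.
In the new row 3, the RHS entry is the old entry divided by the pivot: (19/5)/(1/5) = 19.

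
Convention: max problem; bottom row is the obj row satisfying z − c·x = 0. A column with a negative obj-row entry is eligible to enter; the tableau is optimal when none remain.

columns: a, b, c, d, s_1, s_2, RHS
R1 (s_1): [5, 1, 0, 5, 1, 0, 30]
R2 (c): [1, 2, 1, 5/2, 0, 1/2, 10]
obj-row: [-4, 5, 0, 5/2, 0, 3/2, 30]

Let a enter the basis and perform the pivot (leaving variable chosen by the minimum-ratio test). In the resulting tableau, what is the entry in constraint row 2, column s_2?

1/2

Ratio test on column a — row 1: 30/5 = 6; row 2: 10/1 = 10. Minimum is 6 at row 1 (s_1 leaves); pivot element 5.
Divide row 1 by 5; eliminate column a from the other rows.
Row 2 update in column s_2: 1/2 − 1·0 = 1/2.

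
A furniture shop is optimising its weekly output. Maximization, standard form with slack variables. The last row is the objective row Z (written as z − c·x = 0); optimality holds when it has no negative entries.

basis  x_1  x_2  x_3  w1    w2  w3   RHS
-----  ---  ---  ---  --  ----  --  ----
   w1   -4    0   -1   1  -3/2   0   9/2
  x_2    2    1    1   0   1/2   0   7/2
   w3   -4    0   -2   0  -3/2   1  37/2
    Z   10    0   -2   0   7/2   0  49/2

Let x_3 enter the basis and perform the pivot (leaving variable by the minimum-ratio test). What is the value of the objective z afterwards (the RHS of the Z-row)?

Ratio test on column x_3 — row 1: entry -1 ≤ 0; row 2: (7/2)/1 = 7/2; row 3: entry -2 ≤ 0. Minimum is 7/2 at row 2 (x_2 leaves); pivot element 1.
Pivot on row 2; the Z-row RHS becomes 49/2 − (-2)·(7/2) = 63/2.

63/2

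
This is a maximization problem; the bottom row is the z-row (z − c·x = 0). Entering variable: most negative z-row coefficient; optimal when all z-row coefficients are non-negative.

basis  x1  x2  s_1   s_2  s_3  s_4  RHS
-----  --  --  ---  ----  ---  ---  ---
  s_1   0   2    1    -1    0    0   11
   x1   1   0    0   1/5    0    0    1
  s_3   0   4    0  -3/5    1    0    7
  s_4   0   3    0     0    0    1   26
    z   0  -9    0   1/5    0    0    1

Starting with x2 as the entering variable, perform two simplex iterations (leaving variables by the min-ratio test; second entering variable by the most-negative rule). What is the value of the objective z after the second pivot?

45/2

Ratio test on column x2 — row 1: 11/2 = 11/2; row 2: entry 0 ≤ 0; row 3: 7/4 = 7/4; row 4: 26/3 = 26/3. Minimum is 7/4 at row 3 (s_3 leaves); pivot element 4.
Pivot on row 3; the z-row RHS becomes 1 − (-9)·(7/4) = 67/4.
Next entering variable (most negative z-row entry -23/20): s_2.
Ratio test on column s_2 — row 1: entry -7/10 ≤ 0; row 2: 1/(1/5) = 5; row 3: entry -3/20 ≤ 0; row 4: (83/4)/(9/20) = 415/9. Minimum is 5 at row 2 (x1 leaves); pivot element 1/5.
After the second pivot the z-row RHS is 67/4 − (-23/20)·5 = 45/2.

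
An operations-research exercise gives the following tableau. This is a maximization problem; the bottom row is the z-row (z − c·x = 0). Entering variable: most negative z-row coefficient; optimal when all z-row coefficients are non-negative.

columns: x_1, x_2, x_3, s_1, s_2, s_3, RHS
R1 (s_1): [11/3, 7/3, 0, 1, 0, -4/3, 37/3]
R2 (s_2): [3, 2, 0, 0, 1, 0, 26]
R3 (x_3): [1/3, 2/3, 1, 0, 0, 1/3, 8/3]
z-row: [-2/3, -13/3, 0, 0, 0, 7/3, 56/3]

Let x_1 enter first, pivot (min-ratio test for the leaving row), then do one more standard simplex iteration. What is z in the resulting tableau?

171/5

Ratio test on column x_1 — row 1: (37/3)/(11/3) = 37/11; row 2: 26/3 = 26/3; row 3: (8/3)/(1/3) = 8. Minimum is 37/11 at row 1 (s_1 leaves); pivot element 11/3.
Pivot on row 1; the z-row RHS becomes 56/3 − (-2/3)·(37/11) = 230/11.
Next entering variable (most negative z-row entry -43/11): x_2.
Ratio test on column x_2 — row 1: (37/11)/(7/11) = 37/7; row 2: (175/11)/(1/11) = 175; row 3: (17/11)/(5/11) = 17/5. Minimum is 17/5 at row 3 (x_3 leaves); pivot element 5/11.
After the second pivot the z-row RHS is 230/11 − (-43/11)·(17/5) = 171/5.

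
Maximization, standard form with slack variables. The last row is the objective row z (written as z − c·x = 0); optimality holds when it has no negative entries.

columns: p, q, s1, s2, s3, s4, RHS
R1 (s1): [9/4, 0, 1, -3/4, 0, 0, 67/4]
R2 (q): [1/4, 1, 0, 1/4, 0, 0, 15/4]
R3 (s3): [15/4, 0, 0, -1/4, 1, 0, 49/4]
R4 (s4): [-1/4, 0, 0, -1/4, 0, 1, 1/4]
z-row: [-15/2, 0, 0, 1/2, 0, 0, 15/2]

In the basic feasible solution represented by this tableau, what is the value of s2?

s2 is not in the basis, so in the current basic feasible solution s2 = 0.

0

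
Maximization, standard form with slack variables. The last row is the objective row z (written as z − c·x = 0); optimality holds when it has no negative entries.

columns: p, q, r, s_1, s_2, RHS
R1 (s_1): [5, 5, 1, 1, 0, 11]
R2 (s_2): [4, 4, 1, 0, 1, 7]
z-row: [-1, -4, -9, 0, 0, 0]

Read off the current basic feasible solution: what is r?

r is not in the basis, so in the current basic feasible solution r = 0.

0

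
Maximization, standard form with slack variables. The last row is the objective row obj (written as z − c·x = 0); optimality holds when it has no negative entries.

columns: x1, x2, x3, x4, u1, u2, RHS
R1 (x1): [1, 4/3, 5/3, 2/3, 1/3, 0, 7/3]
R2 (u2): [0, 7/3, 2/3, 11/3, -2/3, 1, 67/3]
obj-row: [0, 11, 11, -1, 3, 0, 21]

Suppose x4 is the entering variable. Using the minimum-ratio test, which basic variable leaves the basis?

x1

Column x4 entries and ratios — x1: (7/3)/(2/3) = 7/2; u2: (67/3)/(11/3) = 67/11.
Smallest ratio is 7/2 in the row of x1, so x1 leaves.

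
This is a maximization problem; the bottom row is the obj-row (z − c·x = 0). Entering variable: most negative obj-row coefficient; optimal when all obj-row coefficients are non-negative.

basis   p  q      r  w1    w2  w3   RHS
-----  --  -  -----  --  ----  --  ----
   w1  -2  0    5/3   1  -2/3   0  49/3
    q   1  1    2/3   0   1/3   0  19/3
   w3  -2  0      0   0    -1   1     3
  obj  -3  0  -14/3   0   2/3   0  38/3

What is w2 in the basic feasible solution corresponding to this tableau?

w2 is not in the basis, so in the current basic feasible solution w2 = 0.

0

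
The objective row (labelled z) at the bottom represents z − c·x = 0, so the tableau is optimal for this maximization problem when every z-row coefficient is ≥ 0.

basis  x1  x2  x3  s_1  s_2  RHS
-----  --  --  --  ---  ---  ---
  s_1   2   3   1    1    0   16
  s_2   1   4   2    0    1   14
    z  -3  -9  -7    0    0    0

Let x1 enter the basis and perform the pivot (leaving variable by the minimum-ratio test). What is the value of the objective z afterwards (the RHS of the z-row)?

24

Ratio test on column x1 — row 1: 16/2 = 8; row 2: 14/1 = 14. Minimum is 8 at row 1 (s_1 leaves); pivot element 2.
Pivot on row 1; the z-row RHS becomes 0 − (-3)·8 = 24.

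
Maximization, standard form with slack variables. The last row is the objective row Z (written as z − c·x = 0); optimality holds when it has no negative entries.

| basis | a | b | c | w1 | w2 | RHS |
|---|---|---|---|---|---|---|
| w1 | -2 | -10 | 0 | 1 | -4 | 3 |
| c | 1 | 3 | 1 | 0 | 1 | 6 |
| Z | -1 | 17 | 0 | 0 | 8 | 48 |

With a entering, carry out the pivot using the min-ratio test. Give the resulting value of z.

Ratio test on column a — row 1: entry -2 ≤ 0; row 2: 6/1 = 6. Minimum is 6 at row 2 (c leaves); pivot element 1.
Pivot on row 2; the Z-row RHS becomes 48 − (-1)·6 = 54.

54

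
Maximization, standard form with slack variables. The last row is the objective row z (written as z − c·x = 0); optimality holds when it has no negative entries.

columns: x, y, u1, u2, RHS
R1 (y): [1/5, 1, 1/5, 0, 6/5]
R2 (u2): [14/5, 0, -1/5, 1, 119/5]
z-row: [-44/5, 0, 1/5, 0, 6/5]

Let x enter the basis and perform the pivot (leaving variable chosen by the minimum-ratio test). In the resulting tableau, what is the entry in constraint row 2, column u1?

-3

Ratio test on column x — row 1: (6/5)/(1/5) = 6; row 2: (119/5)/(14/5) = 17/2. Minimum is 6 at row 1 (y leaves); pivot element 1/5.
Divide row 1 by 1/5; eliminate column x from the other rows.
Row 2 update in column u1: -1/5 − (14/5)·1 = -3.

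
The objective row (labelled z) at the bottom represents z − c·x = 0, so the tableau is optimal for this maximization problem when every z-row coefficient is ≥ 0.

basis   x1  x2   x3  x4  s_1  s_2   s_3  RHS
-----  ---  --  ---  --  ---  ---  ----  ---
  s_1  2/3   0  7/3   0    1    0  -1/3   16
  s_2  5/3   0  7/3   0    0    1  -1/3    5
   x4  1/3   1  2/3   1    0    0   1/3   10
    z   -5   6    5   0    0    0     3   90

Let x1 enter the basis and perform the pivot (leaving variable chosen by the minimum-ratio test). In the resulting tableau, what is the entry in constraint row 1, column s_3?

Ratio test on column x1 — row 1: 16/(2/3) = 24; row 2: 5/(5/3) = 3; row 3: 10/(1/3) = 30. Minimum is 3 at row 2 (s_2 leaves); pivot element 5/3.
Divide row 2 by 5/3; eliminate column x1 from the other rows.
Row 1 update in column s_3: -1/3 − (2/3)·(-1/5) = -1/5.

-1/5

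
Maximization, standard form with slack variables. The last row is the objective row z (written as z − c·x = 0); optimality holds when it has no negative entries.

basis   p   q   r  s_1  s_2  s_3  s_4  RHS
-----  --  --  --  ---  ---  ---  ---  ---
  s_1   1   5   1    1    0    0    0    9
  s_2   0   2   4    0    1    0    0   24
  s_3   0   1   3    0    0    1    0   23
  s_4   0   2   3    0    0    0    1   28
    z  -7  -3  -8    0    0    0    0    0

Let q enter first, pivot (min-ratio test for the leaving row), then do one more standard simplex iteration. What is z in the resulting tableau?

Ratio test on column q — row 1: 9/5 = 9/5; row 2: 24/2 = 12; row 3: 23/1 = 23; row 4: 28/2 = 14. Minimum is 9/5 at row 1 (s_1 leaves); pivot element 5.
Pivot on row 1; the z-row RHS becomes 0 − (-3)·(9/5) = 27/5.
Next entering variable (most negative z-row entry -37/5): r.
Ratio test on column r — row 1: (9/5)/(1/5) = 9; row 2: (102/5)/(18/5) = 17/3; row 3: (106/5)/(14/5) = 53/7; row 4: (122/5)/(13/5) = 122/13. Minimum is 17/3 at row 2 (s_2 leaves); pivot element 18/5.
After the second pivot the z-row RHS is 27/5 − (-37/5)·(17/3) = 142/3.

142/3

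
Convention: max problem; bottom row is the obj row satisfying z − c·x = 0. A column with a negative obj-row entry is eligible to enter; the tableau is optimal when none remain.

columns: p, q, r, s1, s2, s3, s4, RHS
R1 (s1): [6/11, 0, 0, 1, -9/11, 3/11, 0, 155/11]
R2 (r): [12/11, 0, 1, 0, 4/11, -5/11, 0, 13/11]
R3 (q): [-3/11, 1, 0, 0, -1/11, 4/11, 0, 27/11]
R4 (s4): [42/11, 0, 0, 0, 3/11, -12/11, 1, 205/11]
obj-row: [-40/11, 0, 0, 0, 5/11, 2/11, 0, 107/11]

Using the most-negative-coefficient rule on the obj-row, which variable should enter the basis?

Negative obj-row entries: p: -40/11.
The most negative is -40/11 in column p, so p enters.

p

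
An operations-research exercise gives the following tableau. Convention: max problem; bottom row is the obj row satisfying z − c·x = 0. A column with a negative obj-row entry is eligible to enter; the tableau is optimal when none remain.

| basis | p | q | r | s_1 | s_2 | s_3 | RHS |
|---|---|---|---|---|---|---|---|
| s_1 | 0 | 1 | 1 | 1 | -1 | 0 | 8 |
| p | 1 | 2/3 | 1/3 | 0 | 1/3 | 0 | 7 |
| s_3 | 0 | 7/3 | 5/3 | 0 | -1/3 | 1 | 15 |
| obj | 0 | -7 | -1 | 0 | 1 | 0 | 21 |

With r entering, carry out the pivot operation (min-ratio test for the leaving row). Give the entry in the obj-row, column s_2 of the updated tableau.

Ratio test on column r — row 1: 8/1 = 8; row 2: 7/(1/3) = 21; row 3: 15/(5/3) = 9. Minimum is 8 at row 1 (s_1 leaves); pivot element 1.
Divide row 1 by 1; eliminate column r from the other rows.
obj-row update in column s_2: 1 − (-1)·(-1) = 0.

0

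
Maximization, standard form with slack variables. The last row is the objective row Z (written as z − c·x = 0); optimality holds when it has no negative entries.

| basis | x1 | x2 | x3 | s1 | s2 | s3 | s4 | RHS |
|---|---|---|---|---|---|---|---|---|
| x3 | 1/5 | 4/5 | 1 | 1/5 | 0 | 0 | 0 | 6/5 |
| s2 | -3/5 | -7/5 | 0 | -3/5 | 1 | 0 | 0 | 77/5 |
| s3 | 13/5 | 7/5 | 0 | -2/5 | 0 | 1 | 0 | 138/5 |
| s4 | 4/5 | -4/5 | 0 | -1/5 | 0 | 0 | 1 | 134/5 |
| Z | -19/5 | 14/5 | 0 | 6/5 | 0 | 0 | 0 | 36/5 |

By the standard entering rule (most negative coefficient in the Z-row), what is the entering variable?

Negative Z-row entries: x1: -19/5.
The most negative is -19/5 in column x1, so x1 enters.

x1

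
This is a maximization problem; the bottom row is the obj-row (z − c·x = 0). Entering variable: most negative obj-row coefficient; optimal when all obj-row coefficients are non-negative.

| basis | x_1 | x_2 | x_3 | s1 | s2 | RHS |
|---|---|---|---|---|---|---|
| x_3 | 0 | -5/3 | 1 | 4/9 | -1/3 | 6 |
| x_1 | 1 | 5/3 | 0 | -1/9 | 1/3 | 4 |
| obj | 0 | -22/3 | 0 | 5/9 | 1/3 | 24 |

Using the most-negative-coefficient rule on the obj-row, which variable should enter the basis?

Negative obj-row entries: x_2: -22/3.
The most negative is -22/3 in column x_2, so x_2 enters.

x_2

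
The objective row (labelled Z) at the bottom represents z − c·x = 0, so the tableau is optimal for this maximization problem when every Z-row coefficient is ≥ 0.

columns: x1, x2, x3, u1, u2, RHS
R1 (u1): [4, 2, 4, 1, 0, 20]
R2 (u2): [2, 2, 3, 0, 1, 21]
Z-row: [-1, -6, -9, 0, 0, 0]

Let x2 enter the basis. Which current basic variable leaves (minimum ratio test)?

Column x2 entries and ratios — u1: 20/2 = 10; u2: 21/2 = 21/2.
Smallest ratio is 10 in the row of u1, so u1 leaves.

u1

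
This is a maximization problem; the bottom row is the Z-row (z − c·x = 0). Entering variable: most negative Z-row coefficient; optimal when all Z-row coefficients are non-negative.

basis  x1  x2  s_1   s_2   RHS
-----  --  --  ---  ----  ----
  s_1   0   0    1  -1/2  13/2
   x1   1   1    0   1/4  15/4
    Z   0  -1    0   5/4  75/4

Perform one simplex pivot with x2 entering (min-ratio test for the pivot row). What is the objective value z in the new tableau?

45/2

Ratio test on column x2 — row 1: entry 0 ≤ 0; row 2: (15/4)/1 = 15/4. Minimum is 15/4 at row 2 (x1 leaves); pivot element 1.
Pivot on row 2; the Z-row RHS becomes 75/4 − (-1)·(15/4) = 45/2.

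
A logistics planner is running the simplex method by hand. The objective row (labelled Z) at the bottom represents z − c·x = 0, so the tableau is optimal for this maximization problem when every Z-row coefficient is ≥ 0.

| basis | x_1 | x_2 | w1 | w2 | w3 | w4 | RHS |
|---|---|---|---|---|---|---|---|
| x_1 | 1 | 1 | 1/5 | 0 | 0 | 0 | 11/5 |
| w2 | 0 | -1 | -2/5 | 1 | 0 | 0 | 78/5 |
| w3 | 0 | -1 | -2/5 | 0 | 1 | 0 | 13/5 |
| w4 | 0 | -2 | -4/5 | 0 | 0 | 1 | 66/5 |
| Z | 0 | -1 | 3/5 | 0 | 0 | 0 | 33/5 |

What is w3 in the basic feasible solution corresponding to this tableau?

w3 is basic (row 3); its value is the RHS of that row, 13/5.

13/5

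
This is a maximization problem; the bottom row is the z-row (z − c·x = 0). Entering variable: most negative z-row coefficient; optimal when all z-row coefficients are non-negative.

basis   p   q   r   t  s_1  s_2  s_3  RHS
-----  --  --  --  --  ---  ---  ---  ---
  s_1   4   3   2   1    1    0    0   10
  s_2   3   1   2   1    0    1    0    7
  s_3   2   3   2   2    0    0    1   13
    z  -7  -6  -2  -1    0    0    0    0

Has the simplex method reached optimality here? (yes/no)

The z-row has a negative entry -7 in column p, so it is not optimal.

no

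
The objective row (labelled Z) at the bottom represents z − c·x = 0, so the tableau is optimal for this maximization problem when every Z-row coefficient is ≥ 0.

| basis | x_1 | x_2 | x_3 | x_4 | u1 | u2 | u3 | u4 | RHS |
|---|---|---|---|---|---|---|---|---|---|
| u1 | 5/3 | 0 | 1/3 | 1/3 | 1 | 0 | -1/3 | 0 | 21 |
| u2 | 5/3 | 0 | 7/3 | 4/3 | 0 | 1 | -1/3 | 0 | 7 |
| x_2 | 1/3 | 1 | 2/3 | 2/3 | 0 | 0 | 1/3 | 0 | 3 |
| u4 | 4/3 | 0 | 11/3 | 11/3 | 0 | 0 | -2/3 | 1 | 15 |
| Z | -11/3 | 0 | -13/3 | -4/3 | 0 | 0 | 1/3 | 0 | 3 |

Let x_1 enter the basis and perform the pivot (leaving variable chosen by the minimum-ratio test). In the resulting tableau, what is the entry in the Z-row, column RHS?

Ratio test on column x_1 — row 1: 21/(5/3) = 63/5; row 2: 7/(5/3) = 21/5; row 3: 3/(1/3) = 9; row 4: 15/(4/3) = 45/4. Minimum is 21/5 at row 2 (u2 leaves); pivot element 5/3.
Divide row 2 by 5/3; eliminate column x_1 from the other rows.
Z-row update in column RHS: 3 − (-11/3)·(21/5) = 92/5.

92/5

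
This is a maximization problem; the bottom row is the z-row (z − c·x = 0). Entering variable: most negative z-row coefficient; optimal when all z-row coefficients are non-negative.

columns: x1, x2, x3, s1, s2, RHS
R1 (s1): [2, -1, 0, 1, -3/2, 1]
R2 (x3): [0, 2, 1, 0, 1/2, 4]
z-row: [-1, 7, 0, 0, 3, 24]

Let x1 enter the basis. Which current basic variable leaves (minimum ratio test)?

Column x1 entries and ratios — s1: 1/2 = 1/2; x3: 0 ≤ 0, skip.
Smallest ratio is 1/2 in the row of s1, so s1 leaves.

s1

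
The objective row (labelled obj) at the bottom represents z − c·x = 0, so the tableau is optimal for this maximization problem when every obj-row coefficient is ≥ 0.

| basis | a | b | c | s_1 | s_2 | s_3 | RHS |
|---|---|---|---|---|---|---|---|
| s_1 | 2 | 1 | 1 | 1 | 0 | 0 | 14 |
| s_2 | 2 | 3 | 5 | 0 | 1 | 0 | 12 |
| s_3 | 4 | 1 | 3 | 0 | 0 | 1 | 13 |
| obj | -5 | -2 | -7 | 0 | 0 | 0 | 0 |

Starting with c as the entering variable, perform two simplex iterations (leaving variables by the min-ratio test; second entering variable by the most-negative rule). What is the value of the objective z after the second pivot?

299/14

Ratio test on column c — row 1: 14/1 = 14; row 2: 12/5 = 12/5; row 3: 13/3 = 13/3. Minimum is 12/5 at row 2 (s_2 leaves); pivot element 5.
Pivot on row 2; the obj-row RHS becomes 0 − (-7)·(12/5) = 84/5.
Next entering variable (most negative obj-row entry -11/5): a.
Ratio test on column a — row 1: (58/5)/(8/5) = 29/4; row 2: (12/5)/(2/5) = 6; row 3: (29/5)/(14/5) = 29/14. Minimum is 29/14 at row 3 (s_3 leaves); pivot element 14/5.
After the second pivot the obj-row RHS is 84/5 − (-11/5)·(29/14) = 299/14.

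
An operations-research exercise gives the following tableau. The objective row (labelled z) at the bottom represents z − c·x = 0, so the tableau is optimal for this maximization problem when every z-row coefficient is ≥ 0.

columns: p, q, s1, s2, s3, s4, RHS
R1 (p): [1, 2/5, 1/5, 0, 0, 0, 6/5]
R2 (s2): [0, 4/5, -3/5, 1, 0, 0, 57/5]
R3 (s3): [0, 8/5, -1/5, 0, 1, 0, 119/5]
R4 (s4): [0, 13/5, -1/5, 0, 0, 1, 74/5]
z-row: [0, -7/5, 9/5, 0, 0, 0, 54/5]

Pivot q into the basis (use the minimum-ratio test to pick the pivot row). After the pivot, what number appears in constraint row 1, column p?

Ratio test on column q — row 1: (6/5)/(2/5) = 3; row 2: (57/5)/(4/5) = 57/4; row 3: (119/5)/(8/5) = 119/8; row 4: (74/5)/(13/5) = 74/13. Minimum is 3 at row 1 (p leaves); pivot element 2/5.
Divide row 1 by 2/5; eliminate column q from the other rows.
In the new row 1, the p entry is the old entry divided by the pivot: 1/(2/5) = 5/2.

5/2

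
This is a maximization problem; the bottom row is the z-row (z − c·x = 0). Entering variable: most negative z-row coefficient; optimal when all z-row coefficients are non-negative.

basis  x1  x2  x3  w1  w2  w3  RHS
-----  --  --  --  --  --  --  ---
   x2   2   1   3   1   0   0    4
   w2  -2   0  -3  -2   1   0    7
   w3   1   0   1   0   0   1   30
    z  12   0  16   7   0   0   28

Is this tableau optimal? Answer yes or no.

yes

Every z-row coefficient is ≥ 0, so the tableau is optimal.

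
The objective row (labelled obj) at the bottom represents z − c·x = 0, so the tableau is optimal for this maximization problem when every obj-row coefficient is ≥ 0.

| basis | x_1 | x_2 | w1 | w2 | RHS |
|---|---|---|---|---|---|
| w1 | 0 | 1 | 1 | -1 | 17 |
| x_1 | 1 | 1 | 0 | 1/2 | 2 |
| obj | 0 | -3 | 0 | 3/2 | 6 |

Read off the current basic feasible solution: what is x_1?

2

x_1 is basic (row 2); its value is the RHS of that row, 2.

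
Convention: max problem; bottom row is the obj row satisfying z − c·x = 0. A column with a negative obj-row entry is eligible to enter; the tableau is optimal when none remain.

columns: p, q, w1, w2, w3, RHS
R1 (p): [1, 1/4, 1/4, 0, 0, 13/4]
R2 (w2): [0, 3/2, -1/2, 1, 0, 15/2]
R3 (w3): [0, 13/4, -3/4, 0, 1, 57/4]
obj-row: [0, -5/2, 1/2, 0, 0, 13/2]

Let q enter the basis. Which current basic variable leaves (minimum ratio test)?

Column q entries and ratios — p: (13/4)/(1/4) = 13; w2: (15/2)/(3/2) = 5; w3: (57/4)/(13/4) = 57/13.
Smallest ratio is 57/13 in the row of w3, so w3 leaves.

w3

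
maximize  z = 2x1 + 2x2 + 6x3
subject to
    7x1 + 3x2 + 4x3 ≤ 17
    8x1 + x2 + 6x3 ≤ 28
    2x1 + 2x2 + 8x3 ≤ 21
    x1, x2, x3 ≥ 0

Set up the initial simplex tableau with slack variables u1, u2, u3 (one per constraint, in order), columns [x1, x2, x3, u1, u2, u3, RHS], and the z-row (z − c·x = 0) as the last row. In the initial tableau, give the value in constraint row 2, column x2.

Constraint 2 has coefficient 1 on x2.

1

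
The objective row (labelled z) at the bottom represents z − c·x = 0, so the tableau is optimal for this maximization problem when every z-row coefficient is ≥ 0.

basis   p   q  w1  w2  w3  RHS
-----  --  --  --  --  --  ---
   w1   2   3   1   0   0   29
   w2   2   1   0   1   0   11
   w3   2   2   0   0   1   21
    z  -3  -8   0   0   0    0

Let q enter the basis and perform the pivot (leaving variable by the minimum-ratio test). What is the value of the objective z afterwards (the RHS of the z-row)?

232/3

Ratio test on column q — row 1: 29/3 = 29/3; row 2: 11/1 = 11; row 3: 21/2 = 21/2. Minimum is 29/3 at row 1 (w1 leaves); pivot element 3.
Pivot on row 1; the z-row RHS becomes 0 − (-8)·(29/3) = 232/3.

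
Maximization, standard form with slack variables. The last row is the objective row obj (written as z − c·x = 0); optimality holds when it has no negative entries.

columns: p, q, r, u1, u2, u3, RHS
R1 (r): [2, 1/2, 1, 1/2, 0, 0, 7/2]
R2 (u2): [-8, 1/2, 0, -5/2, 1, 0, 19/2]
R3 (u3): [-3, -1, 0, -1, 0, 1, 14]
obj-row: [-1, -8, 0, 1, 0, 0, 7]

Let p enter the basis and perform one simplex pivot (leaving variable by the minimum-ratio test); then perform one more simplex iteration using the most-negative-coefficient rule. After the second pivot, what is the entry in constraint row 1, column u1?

Ratio test on column p — row 1: (7/2)/2 = 7/4; row 2: entry -8 ≤ 0; row 3: entry -3 ≤ 0. Minimum is 7/4 at row 1 (r leaves); pivot element 2.
Divide row 1 by 2; eliminate column p from the other rows.
Second iteration: most negative obj-row entry is -31/4 in column q, so q enters.
Ratio test on column q — row 1: (7/4)/(1/4) = 7; row 2: (47/2)/(5/2) = 47/5; row 3: entry -1/4 ≤ 0. Minimum is 7 at row 1 (p leaves); pivot element 1/4.
Divide row 1 by 1/4; eliminate column q from the other rows.
After both pivots, the entry at constraint row 1, column u1 is 1.

1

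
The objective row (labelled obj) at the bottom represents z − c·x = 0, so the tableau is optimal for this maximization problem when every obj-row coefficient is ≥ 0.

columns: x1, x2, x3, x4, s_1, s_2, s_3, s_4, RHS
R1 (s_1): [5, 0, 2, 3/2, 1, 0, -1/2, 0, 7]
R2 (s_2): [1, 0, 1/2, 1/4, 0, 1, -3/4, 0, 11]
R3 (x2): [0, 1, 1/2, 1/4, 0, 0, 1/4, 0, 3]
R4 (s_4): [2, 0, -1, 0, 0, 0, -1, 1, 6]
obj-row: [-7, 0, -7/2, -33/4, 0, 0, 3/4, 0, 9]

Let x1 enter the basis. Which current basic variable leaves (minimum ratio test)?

s_1

Column x1 entries and ratios — s_1: 7/5 = 7/5; s_2: 11/1 = 11; x2: 0 ≤ 0, skip; s_4: 6/2 = 3.
Smallest ratio is 7/5 in the row of s_1, so s_1 leaves.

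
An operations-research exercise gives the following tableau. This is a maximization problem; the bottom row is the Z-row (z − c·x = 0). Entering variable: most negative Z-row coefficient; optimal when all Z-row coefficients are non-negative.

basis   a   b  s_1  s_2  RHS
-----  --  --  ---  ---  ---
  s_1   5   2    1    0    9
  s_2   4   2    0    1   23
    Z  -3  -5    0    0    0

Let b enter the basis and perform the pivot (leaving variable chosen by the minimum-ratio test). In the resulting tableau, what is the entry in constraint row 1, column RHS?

Ratio test on column b — row 1: 9/2 = 9/2; row 2: 23/2 = 23/2. Minimum is 9/2 at row 1 (s_1 leaves); pivot element 2.
Divide row 1 by 2; eliminate column b from the other rows.
In the new row 1, the RHS entry is the old entry divided by the pivot: 9/2 = 9/2.

9/2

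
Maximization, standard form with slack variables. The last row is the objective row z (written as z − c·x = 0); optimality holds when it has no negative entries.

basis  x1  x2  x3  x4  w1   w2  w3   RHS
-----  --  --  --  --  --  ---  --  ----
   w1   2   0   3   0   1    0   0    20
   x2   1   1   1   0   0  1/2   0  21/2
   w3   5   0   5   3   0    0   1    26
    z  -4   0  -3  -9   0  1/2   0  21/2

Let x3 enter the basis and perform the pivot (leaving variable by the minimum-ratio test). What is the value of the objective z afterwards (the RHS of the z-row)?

261/10

Ratio test on column x3 — row 1: 20/3 = 20/3; row 2: (21/2)/1 = 21/2; row 3: 26/5 = 26/5. Minimum is 26/5 at row 3 (w3 leaves); pivot element 5.
Pivot on row 3; the z-row RHS becomes 21/2 − (-3)·(26/5) = 261/10.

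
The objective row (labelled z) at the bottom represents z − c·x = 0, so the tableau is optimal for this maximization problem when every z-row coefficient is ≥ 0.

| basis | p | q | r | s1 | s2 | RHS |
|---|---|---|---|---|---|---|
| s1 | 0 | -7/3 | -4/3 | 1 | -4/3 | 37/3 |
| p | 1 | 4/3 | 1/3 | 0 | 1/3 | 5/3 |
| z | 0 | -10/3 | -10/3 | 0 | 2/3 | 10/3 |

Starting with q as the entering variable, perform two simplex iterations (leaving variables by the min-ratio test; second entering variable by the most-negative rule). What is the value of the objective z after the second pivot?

20

Ratio test on column q — row 1: entry -7/3 ≤ 0; row 2: (5/3)/(4/3) = 5/4. Minimum is 5/4 at row 2 (p leaves); pivot element 4/3.
Pivot on row 2; the z-row RHS becomes 10/3 − (-10/3)·(5/4) = 15/2.
Next entering variable (most negative z-row entry -5/2): r.
Ratio test on column r — row 1: entry -3/4 ≤ 0; row 2: (5/4)/(1/4) = 5. Minimum is 5 at row 2 (q leaves); pivot element 1/4.
After the second pivot the z-row RHS is 15/2 − (-5/2)·5 = 20.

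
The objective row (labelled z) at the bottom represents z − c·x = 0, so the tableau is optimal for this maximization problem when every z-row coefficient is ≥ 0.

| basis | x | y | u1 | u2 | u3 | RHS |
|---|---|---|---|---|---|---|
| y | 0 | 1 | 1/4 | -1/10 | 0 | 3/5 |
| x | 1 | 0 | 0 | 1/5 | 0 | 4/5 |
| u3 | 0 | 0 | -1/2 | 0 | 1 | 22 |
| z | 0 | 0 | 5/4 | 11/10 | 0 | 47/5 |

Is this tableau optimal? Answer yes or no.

Every z-row coefficient is ≥ 0, so the tableau is optimal.

yes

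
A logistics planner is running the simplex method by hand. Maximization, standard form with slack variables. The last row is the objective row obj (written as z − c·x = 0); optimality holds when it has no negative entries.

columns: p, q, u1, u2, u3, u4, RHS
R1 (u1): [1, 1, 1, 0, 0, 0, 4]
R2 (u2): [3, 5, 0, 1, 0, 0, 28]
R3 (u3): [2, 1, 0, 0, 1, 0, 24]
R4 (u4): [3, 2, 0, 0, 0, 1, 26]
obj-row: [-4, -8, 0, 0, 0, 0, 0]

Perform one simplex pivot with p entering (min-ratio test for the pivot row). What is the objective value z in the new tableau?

Ratio test on column p — row 1: 4/1 = 4; row 2: 28/3 = 28/3; row 3: 24/2 = 12; row 4: 26/3 = 26/3. Minimum is 4 at row 1 (u1 leaves); pivot element 1.
Pivot on row 1; the obj-row RHS becomes 0 − (-4)·4 = 16.

16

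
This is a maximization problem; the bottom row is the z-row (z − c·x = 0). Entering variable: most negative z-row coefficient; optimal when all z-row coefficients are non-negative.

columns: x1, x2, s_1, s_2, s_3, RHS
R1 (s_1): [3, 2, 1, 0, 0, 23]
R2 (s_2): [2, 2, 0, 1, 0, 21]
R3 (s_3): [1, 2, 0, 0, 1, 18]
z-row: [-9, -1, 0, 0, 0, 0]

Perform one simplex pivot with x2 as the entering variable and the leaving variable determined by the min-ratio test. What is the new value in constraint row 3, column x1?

Ratio test on column x2 — row 1: 23/2 = 23/2; row 2: 21/2 = 21/2; row 3: 18/2 = 9. Minimum is 9 at row 3 (s_3 leaves); pivot element 2.
Divide row 3 by 2; eliminate column x2 from the other rows.
In the new row 3, the x1 entry is the old entry divided by the pivot: 1/2 = 1/2.

1/2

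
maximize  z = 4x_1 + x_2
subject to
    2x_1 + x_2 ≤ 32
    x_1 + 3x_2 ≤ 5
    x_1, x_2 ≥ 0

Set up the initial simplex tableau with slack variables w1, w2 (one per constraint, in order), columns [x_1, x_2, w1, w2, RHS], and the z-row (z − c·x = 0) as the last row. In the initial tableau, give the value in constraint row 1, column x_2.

Constraint 1 has coefficient 1 on x_2.

1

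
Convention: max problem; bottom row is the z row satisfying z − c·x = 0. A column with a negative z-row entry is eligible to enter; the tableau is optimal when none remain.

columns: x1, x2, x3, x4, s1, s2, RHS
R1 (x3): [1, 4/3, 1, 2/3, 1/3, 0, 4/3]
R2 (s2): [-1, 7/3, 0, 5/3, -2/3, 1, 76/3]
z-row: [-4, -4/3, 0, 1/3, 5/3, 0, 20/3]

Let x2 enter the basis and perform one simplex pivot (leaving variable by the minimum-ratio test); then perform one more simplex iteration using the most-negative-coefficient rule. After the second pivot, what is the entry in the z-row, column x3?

Ratio test on column x2 — row 1: (4/3)/(4/3) = 1; row 2: (76/3)/(7/3) = 76/7. Minimum is 1 at row 1 (x3 leaves); pivot element 4/3.
Divide row 1 by 4/3; eliminate column x2 from the other rows.
Second iteration: most negative z-row entry is -3 in column x1, so x1 enters.
Ratio test on column x1 — row 1: 1/(3/4) = 4/3; row 2: entry -11/4 ≤ 0. Minimum is 4/3 at row 1 (x2 leaves); pivot element 3/4.
Divide row 1 by 3/4; eliminate column x1 from the other rows.
After both pivots, the entry at the z-row, column x3 is 4.

4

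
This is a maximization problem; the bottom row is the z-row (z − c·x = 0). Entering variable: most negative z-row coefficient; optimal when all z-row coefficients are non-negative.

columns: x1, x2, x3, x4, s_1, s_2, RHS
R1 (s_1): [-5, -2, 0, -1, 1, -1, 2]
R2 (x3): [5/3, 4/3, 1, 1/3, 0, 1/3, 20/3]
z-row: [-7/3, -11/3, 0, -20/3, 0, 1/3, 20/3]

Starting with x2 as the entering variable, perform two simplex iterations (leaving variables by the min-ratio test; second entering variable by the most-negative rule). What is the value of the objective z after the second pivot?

Ratio test on column x2 — row 1: entry -2 ≤ 0; row 2: (20/3)/(4/3) = 5. Minimum is 5 at row 2 (x3 leaves); pivot element 4/3.
Pivot on row 2; the z-row RHS becomes 20/3 − (-11/3)·5 = 25.
Next entering variable (most negative z-row entry -23/4): x4.
Ratio test on column x4 — row 1: entry -1/2 ≤ 0; row 2: 5/(1/4) = 20. Minimum is 20 at row 2 (x2 leaves); pivot element 1/4.
After the second pivot the z-row RHS is 25 − (-23/4)·20 = 140.

140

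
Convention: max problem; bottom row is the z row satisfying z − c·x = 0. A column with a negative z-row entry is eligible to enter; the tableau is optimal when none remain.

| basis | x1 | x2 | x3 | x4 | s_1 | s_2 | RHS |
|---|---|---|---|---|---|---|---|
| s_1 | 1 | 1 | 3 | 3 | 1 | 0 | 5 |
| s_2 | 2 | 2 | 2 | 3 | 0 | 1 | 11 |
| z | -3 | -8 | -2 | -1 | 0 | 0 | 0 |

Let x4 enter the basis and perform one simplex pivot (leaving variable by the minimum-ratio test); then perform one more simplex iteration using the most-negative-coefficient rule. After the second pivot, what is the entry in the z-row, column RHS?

40

Ratio test on column x4 — row 1: 5/3 = 5/3; row 2: 11/3 = 11/3. Minimum is 5/3 at row 1 (s_1 leaves); pivot element 3.
Divide row 1 by 3; eliminate column x4 from the other rows.
Second iteration: most negative z-row entry is -23/3 in column x2, so x2 enters.
Ratio test on column x2 — row 1: (5/3)/(1/3) = 5; row 2: 6/1 = 6. Minimum is 5 at row 1 (x4 leaves); pivot element 1/3.
Divide row 1 by 1/3; eliminate column x2 from the other rows.
After both pivots, the entry at the z-row, column RHS is 40.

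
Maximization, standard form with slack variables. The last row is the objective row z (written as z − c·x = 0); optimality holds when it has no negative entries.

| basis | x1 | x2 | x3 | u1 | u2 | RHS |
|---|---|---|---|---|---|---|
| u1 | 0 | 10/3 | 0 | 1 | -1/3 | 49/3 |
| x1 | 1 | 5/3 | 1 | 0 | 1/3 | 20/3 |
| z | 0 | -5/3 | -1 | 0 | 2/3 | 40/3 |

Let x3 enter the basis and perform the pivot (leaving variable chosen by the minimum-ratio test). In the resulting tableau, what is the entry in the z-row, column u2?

Ratio test on column x3 — row 1: entry 0 ≤ 0; row 2: (20/3)/1 = 20/3. Minimum is 20/3 at row 2 (x1 leaves); pivot element 1.
Divide row 2 by 1; eliminate column x3 from the other rows.
z-row update in column u2: 2/3 − (-1)·(1/3) = 1.

1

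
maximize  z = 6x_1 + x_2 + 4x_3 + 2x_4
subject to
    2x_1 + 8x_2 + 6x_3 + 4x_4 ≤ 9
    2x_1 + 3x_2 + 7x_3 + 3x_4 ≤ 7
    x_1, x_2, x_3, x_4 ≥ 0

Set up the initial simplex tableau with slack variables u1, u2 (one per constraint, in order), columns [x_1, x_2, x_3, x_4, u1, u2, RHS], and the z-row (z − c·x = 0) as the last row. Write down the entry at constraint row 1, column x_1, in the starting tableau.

2

Constraint 1 has coefficient 2 on x_1.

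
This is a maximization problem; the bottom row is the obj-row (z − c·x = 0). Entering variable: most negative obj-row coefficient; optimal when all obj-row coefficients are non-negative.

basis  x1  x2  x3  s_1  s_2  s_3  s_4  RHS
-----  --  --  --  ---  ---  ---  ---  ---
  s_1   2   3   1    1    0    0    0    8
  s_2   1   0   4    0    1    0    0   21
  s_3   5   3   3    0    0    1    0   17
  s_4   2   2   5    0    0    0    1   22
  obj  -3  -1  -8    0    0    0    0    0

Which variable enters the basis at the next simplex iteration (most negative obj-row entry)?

Negative obj-row entries: x1: -3, x2: -1, x3: -8.
The most negative is -8 in column x3, so x3 enters.

x3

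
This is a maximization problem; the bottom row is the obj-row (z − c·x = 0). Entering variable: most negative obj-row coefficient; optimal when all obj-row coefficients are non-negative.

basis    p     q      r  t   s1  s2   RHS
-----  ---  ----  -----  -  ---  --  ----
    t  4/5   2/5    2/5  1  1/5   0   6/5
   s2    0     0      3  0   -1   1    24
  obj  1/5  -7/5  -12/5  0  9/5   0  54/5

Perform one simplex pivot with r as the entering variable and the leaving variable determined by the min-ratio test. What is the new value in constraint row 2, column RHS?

15

Ratio test on column r — row 1: (6/5)/(2/5) = 3; row 2: 24/3 = 8. Minimum is 3 at row 1 (t leaves); pivot element 2/5.
Divide row 1 by 2/5; eliminate column r from the other rows.
Row 2 update in column RHS: 24 − 3·3 = 15.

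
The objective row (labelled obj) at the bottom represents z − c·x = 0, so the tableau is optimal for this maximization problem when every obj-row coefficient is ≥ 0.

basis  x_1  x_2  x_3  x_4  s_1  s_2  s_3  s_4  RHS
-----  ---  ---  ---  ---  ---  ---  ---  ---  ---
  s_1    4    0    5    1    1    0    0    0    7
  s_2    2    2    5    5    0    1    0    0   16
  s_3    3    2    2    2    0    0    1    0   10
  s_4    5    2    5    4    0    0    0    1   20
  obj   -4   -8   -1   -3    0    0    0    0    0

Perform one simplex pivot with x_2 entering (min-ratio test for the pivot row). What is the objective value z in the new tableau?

40

Ratio test on column x_2 — row 1: entry 0 ≤ 0; row 2: 16/2 = 8; row 3: 10/2 = 5; row 4: 20/2 = 10. Minimum is 5 at row 3 (s_3 leaves); pivot element 2.
Pivot on row 3; the obj-row RHS becomes 0 − (-8)·5 = 40.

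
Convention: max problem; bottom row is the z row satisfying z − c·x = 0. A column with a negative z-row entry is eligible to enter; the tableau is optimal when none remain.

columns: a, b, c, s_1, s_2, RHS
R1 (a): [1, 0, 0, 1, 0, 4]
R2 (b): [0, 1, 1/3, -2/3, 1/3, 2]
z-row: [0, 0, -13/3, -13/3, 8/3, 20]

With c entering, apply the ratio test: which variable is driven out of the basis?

Column c entries and ratios — a: 0 ≤ 0, skip; b: 2/(1/3) = 6.
Smallest ratio is 6 in the row of b, so b leaves.

b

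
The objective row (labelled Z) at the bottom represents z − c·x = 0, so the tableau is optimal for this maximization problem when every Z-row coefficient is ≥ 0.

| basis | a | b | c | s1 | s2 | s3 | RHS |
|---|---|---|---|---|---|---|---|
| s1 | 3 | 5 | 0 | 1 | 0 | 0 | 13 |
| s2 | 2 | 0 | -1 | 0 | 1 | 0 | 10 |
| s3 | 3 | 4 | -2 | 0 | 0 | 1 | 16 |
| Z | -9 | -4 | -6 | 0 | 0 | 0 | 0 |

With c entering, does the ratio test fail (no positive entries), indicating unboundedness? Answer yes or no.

yes

Every constraint-row entry in column c is ≤ 0, so increasing c is unbounded.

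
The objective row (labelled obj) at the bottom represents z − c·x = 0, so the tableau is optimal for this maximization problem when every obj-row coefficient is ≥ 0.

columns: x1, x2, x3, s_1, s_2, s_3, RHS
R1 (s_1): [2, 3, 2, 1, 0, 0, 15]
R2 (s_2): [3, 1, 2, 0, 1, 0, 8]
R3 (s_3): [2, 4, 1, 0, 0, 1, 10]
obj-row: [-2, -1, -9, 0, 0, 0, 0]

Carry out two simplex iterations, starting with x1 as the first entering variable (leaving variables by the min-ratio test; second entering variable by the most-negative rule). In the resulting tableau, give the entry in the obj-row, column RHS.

36

Ratio test on column x1 — row 1: 15/2 = 15/2; row 2: 8/3 = 8/3; row 3: 10/2 = 5. Minimum is 8/3 at row 2 (s_2 leaves); pivot element 3.
Divide row 2 by 3; eliminate column x1 from the other rows.
Second iteration: most negative obj-row entry is -23/3 in column x3, so x3 enters.
Ratio test on column x3 — row 1: (29/3)/(2/3) = 29/2; row 2: (8/3)/(2/3) = 4; row 3: entry -1/3 ≤ 0. Minimum is 4 at row 2 (x1 leaves); pivot element 2/3.
Divide row 2 by 2/3; eliminate column x3 from the other rows.
After both pivots, the entry at the obj-row, column RHS is 36.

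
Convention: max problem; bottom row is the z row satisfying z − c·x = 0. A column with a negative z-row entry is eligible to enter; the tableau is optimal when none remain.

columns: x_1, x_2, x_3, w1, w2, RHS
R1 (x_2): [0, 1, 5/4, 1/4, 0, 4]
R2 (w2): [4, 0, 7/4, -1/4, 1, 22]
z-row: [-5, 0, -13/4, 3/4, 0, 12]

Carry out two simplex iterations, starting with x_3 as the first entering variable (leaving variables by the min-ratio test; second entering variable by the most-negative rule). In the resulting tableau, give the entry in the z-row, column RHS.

Ratio test on column x_3 — row 1: 4/(5/4) = 16/5; row 2: 22/(7/4) = 88/7. Minimum is 16/5 at row 1 (x_2 leaves); pivot element 5/4.
Divide row 1 by 5/4; eliminate column x_3 from the other rows.
Second iteration: most negative z-row entry is -5 in column x_1, so x_1 enters.
Ratio test on column x_1 — row 1: entry 0 ≤ 0; row 2: (82/5)/4 = 41/10. Minimum is 41/10 at row 2 (w2 leaves); pivot element 4.
Divide row 2 by 4; eliminate column x_1 from the other rows.
After both pivots, the entry at the z-row, column RHS is 429/10.

429/10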